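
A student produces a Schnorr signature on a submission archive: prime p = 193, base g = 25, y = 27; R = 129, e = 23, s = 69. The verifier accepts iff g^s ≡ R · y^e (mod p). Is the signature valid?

invalid

g^s mod p:
25^2 = 625 ≡ 46
25^4 ≡ 46^2 = 2116 ≡ 186
25^8 ≡ 186^2 = 34596 ≡ 49
25^16 ≡ 49^2 = 2401 ≡ 85
25^32 ≡ 85^2 = 7225 ≡ 84
25^64 ≡ 84^2 = 7056 ≡ 108
69 = 64 + 4 + 1, so 25^69 ≡ 108·186·25 ≡ 14 (mod 193)
R · y^e mod p:
27^2 = 729 ≡ 150
27^4 ≡ 150^2 = 22500 ≡ 112
27^8 ≡ 112^2 = 12544 ≡ 192
27^16 ≡ 192^2 = 36864 ≡ 1
23 = 16 + 4 + 2 + 1, so 27^23 ≡ 1·112·150·27 ≡ 50 (mod 193)
129·50 = 6450 ≡ 81 (mod 193)
14 ≠ 81; the check fails.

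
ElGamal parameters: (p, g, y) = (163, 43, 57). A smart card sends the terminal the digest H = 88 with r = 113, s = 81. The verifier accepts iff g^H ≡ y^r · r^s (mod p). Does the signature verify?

verifies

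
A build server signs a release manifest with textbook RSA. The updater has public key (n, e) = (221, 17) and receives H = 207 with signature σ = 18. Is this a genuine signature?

σ^2 ≡ 18^2 = 324 ≡ 103
σ^4 ≡ 103^2 = 10609 ≡ 1
σ^8 ≡ 1^2 = 1
σ^16 ≡ 1^2 = 1
17 = 16 + 1, so σ^17 ≡ 1·18 ≡ 18 (mod 221)
The recovered value 18 does not match the digest 207.

forged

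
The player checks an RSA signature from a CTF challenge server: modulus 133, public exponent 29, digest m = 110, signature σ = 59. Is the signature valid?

σ^2 ≡ 59^2 = 3481 ≡ 23
σ^4 ≡ 23^2 = 529 ≡ 130
σ^8 ≡ 130^2 = 16900 ≡ 9
σ^16 ≡ 9^2 = 81
29 = 16 + 8 + 4 + 1, so σ^29 ≡ 81·9·130·59 ≡ 110 (mod 133)
σ^29 mod 133 = 110 matches m.

valid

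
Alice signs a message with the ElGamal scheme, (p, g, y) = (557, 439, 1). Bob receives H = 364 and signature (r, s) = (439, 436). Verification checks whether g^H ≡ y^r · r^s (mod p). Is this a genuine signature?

genuine

Left side g^H mod p:
439^2 = 192721 ≡ 556
439^4 ≡ 556^2 = 309136 ≡ 1
439^8 ≡ 1^2 = 1
439^16 ≡ 1^2 = 1
439^32 ≡ 1^2 = 1
439^64 ≡ 1^2 = 1
439^128 ≡ 1^2 = 1
439^256 ≡ 1^2 = 1
364 = 256 + 64 + 32 + 8 + 4, so 439^364 ≡ 1·1·1·1·1 ≡ 1 (mod 557)
Right side y^r · r^s mod p:
1^2 = 1
1^4 ≡ 1^2 = 1
1^8 ≡ 1^2 = 1
1^16 ≡ 1^2 = 1
1^32 ≡ 1^2 = 1
1^64 ≡ 1^2 = 1
1^128 ≡ 1^2 = 1
1^256 ≡ 1^2 = 1
439 = 256 + 128 + 32 + 16 + 4 + 2 + 1, so 1^439 ≡ 1·1·1·1·1·1·1 ≡ 1 (mod 557)
439^2 = 192721 ≡ 556
439^4 ≡ 556^2 = 309136 ≡ 1
439^8 ≡ 1^2 = 1
439^16 ≡ 1^2 = 1
439^32 ≡ 1^2 = 1
439^64 ≡ 1^2 = 1
439^128 ≡ 1^2 = 1
439^256 ≡ 1^2 = 1
436 = 256 + 128 + 32 + 16 + 4, so 439^436 ≡ 1·1·1·1·1 ≡ 1 (mod 557)
1·1 = 1 ≡ 1 (mod 557)
1 ≡ 1 (mod 557), so the signature is genuine.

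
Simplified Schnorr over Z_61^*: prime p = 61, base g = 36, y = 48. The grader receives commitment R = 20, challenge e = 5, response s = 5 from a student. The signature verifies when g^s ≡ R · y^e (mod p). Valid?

no

g^s mod p:
36^2 = 1296 ≡ 15
36^4 ≡ 15^2 = 225 ≡ 42
5 = 4 + 1, so 36^5 ≡ 42·36 ≡ 48 (mod 61)
R · y^e mod p:
48^2 = 2304 ≡ 47
48^4 ≡ 47^2 = 2209 ≡ 13
5 = 4 + 1, so 48^5 ≡ 13·48 ≡ 14 (mod 61)
20·14 = 280 ≡ 36 (mod 61)
48 ≠ 36; the check fails.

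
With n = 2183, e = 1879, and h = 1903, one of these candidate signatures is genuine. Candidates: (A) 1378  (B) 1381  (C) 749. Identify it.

A

Candidate A: 1378^1879 mod 2183 = 1903
  → matches h = 1903
Candidate B: 1381^1879 mod 2183 = 120
Candidate C: 749^1879 mod 2183 = 1644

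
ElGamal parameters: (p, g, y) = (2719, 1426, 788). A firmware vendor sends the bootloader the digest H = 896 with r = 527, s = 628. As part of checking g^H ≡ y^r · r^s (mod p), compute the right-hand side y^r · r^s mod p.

1002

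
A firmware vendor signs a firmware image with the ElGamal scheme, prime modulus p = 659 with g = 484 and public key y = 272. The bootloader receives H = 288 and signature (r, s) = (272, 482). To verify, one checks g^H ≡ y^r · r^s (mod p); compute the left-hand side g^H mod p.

653

484^288 mod 659 = 653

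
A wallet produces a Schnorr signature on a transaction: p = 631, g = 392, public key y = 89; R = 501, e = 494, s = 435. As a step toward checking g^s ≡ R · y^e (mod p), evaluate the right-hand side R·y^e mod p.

153

Squares mod 631: 89^1≡89, 89^2≡349, 89^4≡18, 89^8≡324, 89^16≡230, 89^32≡527, 89^64≡89, 89^128≡349, 89^256≡18
494 = 256 + 128 + 64 + 32 + 8 + 4 + 2, so 89^494 ≡ 18·349·89·527·324·18·349 ≡ 159 (mod 631)
R · y^e ≡ 501·159 = 79659 ≡ 153 (mod 631)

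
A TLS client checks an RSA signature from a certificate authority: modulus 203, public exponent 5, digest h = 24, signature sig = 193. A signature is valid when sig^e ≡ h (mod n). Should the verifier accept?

sig^2 ≡ 193^2 = 37249 ≡ 100
sig^4 ≡ 100^2 = 10000 ≡ 53
5 = 4 + 1, so sig^5 ≡ 53·193 ≡ 79 (mod 203)
79 ≠ 24, so verification fails.

reject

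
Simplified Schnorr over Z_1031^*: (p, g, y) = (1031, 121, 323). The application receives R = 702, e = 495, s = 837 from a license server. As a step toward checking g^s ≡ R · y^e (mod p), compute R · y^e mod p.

802

323^495 mod 1031 = 289
R · y^e ≡ 702·289 = 202878 ≡ 802 (mod 1031)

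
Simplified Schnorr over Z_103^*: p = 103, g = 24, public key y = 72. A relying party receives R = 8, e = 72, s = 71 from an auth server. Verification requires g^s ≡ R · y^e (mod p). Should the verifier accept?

g^s mod p:
24^2 = 576 ≡ 61
24^4 ≡ 61^2 = 3721 ≡ 13
24^8 ≡ 13^2 = 169 ≡ 66
24^16 ≡ 66^2 = 4356 ≡ 30
24^32 ≡ 30^2 = 900 ≡ 76
24^64 ≡ 76^2 = 5776 ≡ 8
71 = 64 + 4 + 2 + 1, so 24^71 ≡ 8·13·61·24 ≡ 22 (mod 103)
R · y^e mod p:
72^2 = 5184 ≡ 34
72^4 ≡ 34^2 = 1156 ≡ 23
72^8 ≡ 23^2 = 529 ≡ 14
72^16 ≡ 14^2 = 196 ≡ 93
72^32 ≡ 93^2 = 8649 ≡ 100
72^64 ≡ 100^2 = 10000 ≡ 9
72 = 64 + 8, so 72^72 ≡ 9·14 ≡ 23 (mod 103)
8·23 = 184 ≡ 81 (mod 103)
22 ≠ 81; the check fails.

reject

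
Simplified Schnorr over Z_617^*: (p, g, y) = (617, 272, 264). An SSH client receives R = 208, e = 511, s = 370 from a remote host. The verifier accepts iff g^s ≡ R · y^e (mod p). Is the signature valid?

valid

g^s mod p:
272^2 = 73984 ≡ 561
272^4 ≡ 561^2 = 314721 ≡ 51
272^8 ≡ 51^2 = 2601 ≡ 133
272^16 ≡ 133^2 = 17689 ≡ 413
272^32 ≡ 413^2 = 170569 ≡ 277
272^64 ≡ 277^2 = 76729 ≡ 221
272^128 ≡ 221^2 = 48841 ≡ 98
272^256 ≡ 98^2 = 9604 ≡ 349
370 = 256 + 64 + 32 + 16 + 2, so 272^370 ≡ 349·221·277·413·561 ≡ 37 (mod 617)
R · y^e mod p:
264^2 = 69696 ≡ 592
264^4 ≡ 592^2 = 350464 ≡ 8
264^8 ≡ 8^2 = 64
264^16 ≡ 64^2 = 4096 ≡ 394
264^32 ≡ 394^2 = 155236 ≡ 369
264^64 ≡ 369^2 = 136161 ≡ 421
264^128 ≡ 421^2 = 177241 ≡ 162
264^256 ≡ 162^2 = 26244 ≡ 330
511 = 256 + 128 + 64 + 32 + 16 + 8 + 4 + 2 + 1, so 264^511 ≡ 330·162·421·369·394·64·8·592·264 ≡ 104 (mod 617)
208·104 = 21632 ≡ 37 (mod 617)
37 ≡ 37 (mod 617); signature holds.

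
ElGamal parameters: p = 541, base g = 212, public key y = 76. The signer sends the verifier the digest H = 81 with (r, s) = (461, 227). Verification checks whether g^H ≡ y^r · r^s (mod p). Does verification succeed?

Left side g^H mod p:
212^2 = 44944 ≡ 41
212^4 ≡ 41^2 = 1681 ≡ 58
212^8 ≡ 58^2 = 3364 ≡ 118
212^16 ≡ 118^2 = 13924 ≡ 399
212^32 ≡ 399^2 = 159201 ≡ 147
212^64 ≡ 147^2 = 21609 ≡ 510
81 = 64 + 16 + 1, so 212^81 ≡ 510·399·212 ≡ 540 (mod 541)
Right side y^r · r^s mod p:
76^2 = 5776 ≡ 366
76^4 ≡ 366^2 = 133956 ≡ 329
76^8 ≡ 329^2 = 108241 ≡ 41
76^16 ≡ 41^2 = 1681 ≡ 58
76^32 ≡ 58^2 = 3364 ≡ 118
76^64 ≡ 118^2 = 13924 ≡ 399
76^128 ≡ 399^2 = 159201 ≡ 147
76^256 ≡ 147^2 = 21609 ≡ 510
461 = 256 + 128 + 64 + 8 + 4 + 1, so 76^461 ≡ 510·147·399·41·329·76 ≡ 366 (mod 541)
461^2 = 212521 ≡ 449
461^4 ≡ 449^2 = 201601 ≡ 349
461^8 ≡ 349^2 = 121801 ≡ 76
461^16 ≡ 76^2 = 5776 ≡ 366
461^32 ≡ 366^2 = 133956 ≡ 329
461^64 ≡ 329^2 = 108241 ≡ 41
461^128 ≡ 41^2 = 1681 ≡ 58
227 = 128 + 64 + 32 + 2 + 1, so 461^227 ≡ 58·41·329·449·461 ≡ 507 (mod 541)
366·507 = 185562 ≡ 540 (mod 541)
540 ≡ 540 (mod 541), so the signature is genuine.

passes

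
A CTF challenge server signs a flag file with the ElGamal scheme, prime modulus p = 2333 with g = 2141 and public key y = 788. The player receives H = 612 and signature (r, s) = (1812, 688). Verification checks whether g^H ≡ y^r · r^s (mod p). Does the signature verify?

Left side g^H mod p:
2141^612 mod 2333 = 708
Right side y^r · r^s mod p:
788^1812 mod 2333 = 1087
1812^688 mod 2333 = 2104
1087·2104 = 2287048 ≡ 708 (mod 2333)
708 ≡ 708 (mod 2333), so the signature is genuine.

verifies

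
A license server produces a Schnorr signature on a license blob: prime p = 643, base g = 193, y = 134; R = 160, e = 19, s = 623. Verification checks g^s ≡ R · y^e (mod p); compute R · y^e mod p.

134^2 = 17956 ≡ 595
134^4 ≡ 595^2 = 354025 ≡ 375
134^8 ≡ 375^2 = 140625 ≡ 451
134^16 ≡ 451^2 = 203401 ≡ 213
19 = 16 + 2 + 1, so 134^19 ≡ 213·595·134 ≡ 217 (mod 643)
R · y^e ≡ 160·217 = 34720 ≡ 641 (mod 643)

641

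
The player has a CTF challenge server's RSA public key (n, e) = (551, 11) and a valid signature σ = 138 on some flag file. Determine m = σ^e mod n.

σ^2 ≡ 138^2 = 19044 ≡ 310
σ^4 ≡ 310^2 = 96100 ≡ 226
σ^8 ≡ 226^2 = 51076 ≡ 384
11 = 8 + 2 + 1, so σ^11 ≡ 384·310·138 ≡ 6 (mod 551)

6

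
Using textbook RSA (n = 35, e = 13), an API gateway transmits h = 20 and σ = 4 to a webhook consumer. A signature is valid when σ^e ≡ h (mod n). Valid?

no

σ^2 ≡ 4^2 = 16
σ^4 ≡ 16^2 = 256 ≡ 11
σ^8 ≡ 11^2 = 121 ≡ 16
13 = 8 + 4 + 1, so σ^13 ≡ 16·11·4 ≡ 4 (mod 35)
The recovered value 4 does not match the digest 20.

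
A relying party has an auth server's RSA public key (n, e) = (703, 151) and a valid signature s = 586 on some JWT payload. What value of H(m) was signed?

s^2 ≡ 586^2 = 343396 ≡ 332
s^4 ≡ 332^2 = 110224 ≡ 556
s^8 ≡ 556^2 = 309136 ≡ 519
s^16 ≡ 519^2 = 269361 ≡ 112
s^32 ≡ 112^2 = 12544 ≡ 593
s^64 ≡ 593^2 = 351649 ≡ 149
s^128 ≡ 149^2 = 22201 ≡ 408
151 = 128 + 16 + 4 + 2 + 1, so s^151 ≡ 408·112·556·332·586 ≡ 302 (mod 703)

302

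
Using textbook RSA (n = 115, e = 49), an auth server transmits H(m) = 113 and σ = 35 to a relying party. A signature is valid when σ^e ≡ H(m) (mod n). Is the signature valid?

invalid

Squares mod 115: σ^1≡35, σ^2≡75, σ^4≡105, σ^8≡100, σ^16≡110, σ^32≡25
49 = 32 + 16 + 1, so σ^49 ≡ 25·110·35 ≡ 110 (mod 115)
The recovered value 110 does not match the digest 113.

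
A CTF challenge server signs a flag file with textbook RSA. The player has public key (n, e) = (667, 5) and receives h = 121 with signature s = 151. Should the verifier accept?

s^5 mod 667 = 4
s^5 mod 667 = 4, but h = 121.

reject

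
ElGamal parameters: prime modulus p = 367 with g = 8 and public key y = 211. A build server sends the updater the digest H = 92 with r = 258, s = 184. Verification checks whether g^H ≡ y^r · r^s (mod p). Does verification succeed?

passes

Left side g^H mod p:
8^2 = 64
8^4 ≡ 64^2 = 4096 ≡ 59
8^8 ≡ 59^2 = 3481 ≡ 178
8^16 ≡ 178^2 = 31684 ≡ 122
8^32 ≡ 122^2 = 14884 ≡ 204
8^64 ≡ 204^2 = 41616 ≡ 145
92 = 64 + 16 + 8 + 4, so 8^92 ≡ 145·122·178·59 ≡ 209 (mod 367)
Right side y^r · r^s mod p:
211^2 = 44521 ≡ 114
211^4 ≡ 114^2 = 12996 ≡ 151
211^8 ≡ 151^2 = 22801 ≡ 47
211^16 ≡ 47^2 = 2209 ≡ 7
211^32 ≡ 7^2 = 49
211^64 ≡ 49^2 = 2401 ≡ 199
211^128 ≡ 199^2 = 39601 ≡ 332
211^256 ≡ 332^2 = 110224 ≡ 124
258 = 256 + 2, so 211^258 ≡ 124·114 ≡ 190 (mod 367)
258^2 = 66564 ≡ 137
258^4 ≡ 137^2 = 18769 ≡ 52
258^8 ≡ 52^2 = 2704 ≡ 135
258^16 ≡ 135^2 = 18225 ≡ 242
258^32 ≡ 242^2 = 58564 ≡ 211
258^64 ≡ 211^2 = 44521 ≡ 114
258^128 ≡ 114^2 = 12996 ≡ 151
184 = 128 + 32 + 16 + 8, so 258^184 ≡ 151·211·242·135 ≡ 258 (mod 367)
190·258 = 49020 ≡ 209 (mod 367)
209 ≡ 209 (mod 367), so the signature is genuine.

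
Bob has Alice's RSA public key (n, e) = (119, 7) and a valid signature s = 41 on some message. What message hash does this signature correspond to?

s^2 ≡ 41^2 = 1681 ≡ 15
s^4 ≡ 15^2 = 225 ≡ 106
7 = 4 + 2 + 1, so s^7 ≡ 106·15·41 ≡ 97 (mod 119)

97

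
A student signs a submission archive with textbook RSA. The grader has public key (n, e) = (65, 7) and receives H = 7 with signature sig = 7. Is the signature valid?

invalid

sig^2 ≡ 7^2 = 49
sig^4 ≡ 49^2 = 2401 ≡ 61
7 = 4 + 2 + 1, so sig^7 ≡ 61·49·7 ≡ 58 (mod 65)
sig^7 mod 65 = 58, but H = 7.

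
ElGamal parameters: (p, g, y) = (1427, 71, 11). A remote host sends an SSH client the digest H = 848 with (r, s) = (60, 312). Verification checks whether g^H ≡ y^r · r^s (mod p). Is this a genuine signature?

Left side g^H mod p:
71^2 = 5041 ≡ 760
71^4 ≡ 760^2 = 577600 ≡ 1092
71^8 ≡ 1092^2 = 1192464 ≡ 919
71^16 ≡ 919^2 = 844561 ≡ 1204
71^32 ≡ 1204^2 = 1449616 ≡ 1211
71^64 ≡ 1211^2 = 1466521 ≡ 992
71^128 ≡ 992^2 = 984064 ≡ 861
71^256 ≡ 861^2 = 741321 ≡ 708
71^512 ≡ 708^2 = 501264 ≡ 387
848 = 512 + 256 + 64 + 16, so 71^848 ≡ 387·708·992·1204 ≡ 1055 (mod 1427)
Right side y^r · r^s mod p:
11^2 = 121
11^4 ≡ 121^2 = 14641 ≡ 371
11^8 ≡ 371^2 = 137641 ≡ 649
11^16 ≡ 649^2 = 421201 ≡ 236
11^32 ≡ 236^2 = 55696 ≡ 43
60 = 32 + 16 + 8 + 4, so 11^60 ≡ 43·236·649·371 ≡ 305 (mod 1427)
60^2 = 3600 ≡ 746
60^4 ≡ 746^2 = 556516 ≡ 1413
60^8 ≡ 1413^2 = 1996569 ≡ 196
60^16 ≡ 196^2 = 38416 ≡ 1314
60^32 ≡ 1314^2 = 1726596 ≡ 1353
60^64 ≡ 1353^2 = 1830609 ≡ 1195
60^128 ≡ 1195^2 = 1428025 ≡ 1025
60^256 ≡ 1025^2 = 1050625 ≡ 353
312 = 256 + 32 + 16 + 8, so 60^312 ≡ 353·1353·1314·196 ≡ 19 (mod 1427)
305·19 = 5795 ≡ 87 (mod 1427)
1055 ≠ 87, so verification fails.

forged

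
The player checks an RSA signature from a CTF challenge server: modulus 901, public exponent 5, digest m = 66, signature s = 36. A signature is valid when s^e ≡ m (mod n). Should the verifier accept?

s^2 ≡ 36^2 = 1296 ≡ 395
s^4 ≡ 395^2 = 156025 ≡ 152
5 = 4 + 1, so s^5 ≡ 152·36 ≡ 66 (mod 901)
66 = m, so the signature checks out.

accept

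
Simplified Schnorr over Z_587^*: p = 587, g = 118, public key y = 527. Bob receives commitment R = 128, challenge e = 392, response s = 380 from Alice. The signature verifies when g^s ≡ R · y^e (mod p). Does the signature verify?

g^s mod p:
118^2 = 13924 ≡ 423
118^4 ≡ 423^2 = 178929 ≡ 481
118^8 ≡ 481^2 = 231361 ≡ 83
118^16 ≡ 83^2 = 6889 ≡ 432
118^32 ≡ 432^2 = 186624 ≡ 545
118^64 ≡ 545^2 = 297025 ≡ 3
118^128 ≡ 3^2 = 9
118^256 ≡ 9^2 = 81
380 = 256 + 64 + 32 + 16 + 8 + 4, so 118^380 ≡ 81·3·545·432·83·481 ≡ 342 (mod 587)
R · y^e mod p:
527^2 = 277729 ≡ 78
527^4 ≡ 78^2 = 6084 ≡ 214
527^8 ≡ 214^2 = 45796 ≡ 10
527^16 ≡ 10^2 = 100
527^32 ≡ 100^2 = 10000 ≡ 21
527^64 ≡ 21^2 = 441
527^128 ≡ 441^2 = 194481 ≡ 184
527^256 ≡ 184^2 = 33856 ≡ 397
392 = 256 + 128 + 8, so 527^392 ≡ 397·184·10 ≡ 252 (mod 587)
128·252 = 32256 ≡ 558 (mod 587)
342 ≠ 558; the check fails.

does not verify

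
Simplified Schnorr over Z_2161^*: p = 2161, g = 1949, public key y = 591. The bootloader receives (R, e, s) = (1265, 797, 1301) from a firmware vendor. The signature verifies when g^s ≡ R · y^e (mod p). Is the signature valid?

valid

g^s mod p:
1949^2 = 3798601 ≡ 1724
1949^4 ≡ 1724^2 = 2972176 ≡ 801
1949^8 ≡ 801^2 = 641601 ≡ 1945
1949^16 ≡ 1945^2 = 3783025 ≡ 1275
1949^32 ≡ 1275^2 = 1625625 ≡ 553
1949^64 ≡ 553^2 = 305809 ≡ 1108
1949^128 ≡ 1108^2 = 1227664 ≡ 216
1949^256 ≡ 216^2 = 46656 ≡ 1275
1949^512 ≡ 1275^2 = 1625625 ≡ 553
1949^1024 ≡ 553^2 = 305809 ≡ 1108
1301 = 1024 + 256 + 16 + 4 + 1, so 1949^1301 ≡ 1108·1275·1275·801·1949 ≡ 620 (mod 2161)
R · y^e mod p:
591^2 = 349281 ≡ 1360
591^4 ≡ 1360^2 = 1849600 ≡ 1945
591^8 ≡ 1945^2 = 3783025 ≡ 1275
591^16 ≡ 1275^2 = 1625625 ≡ 553
591^32 ≡ 553^2 = 305809 ≡ 1108
591^64 ≡ 1108^2 = 1227664 ≡ 216
591^128 ≡ 216^2 = 46656 ≡ 1275
591^256 ≡ 1275^2 = 1625625 ≡ 553
591^512 ≡ 553^2 = 305809 ≡ 1108
797 = 512 + 256 + 16 + 8 + 4 + 1, so 591^797 ≡ 1108·553·553·1275·1945·591 ≡ 1649 (mod 2161)
1265·1649 = 2085985 ≡ 620 (mod 2161)
620 ≡ 620 (mod 2161); signature holds.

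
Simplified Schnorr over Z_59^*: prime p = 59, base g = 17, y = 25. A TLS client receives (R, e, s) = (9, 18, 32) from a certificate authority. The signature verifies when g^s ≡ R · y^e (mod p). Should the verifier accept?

g^s mod p:
17^2 = 289 ≡ 53
17^4 ≡ 53^2 = 2809 ≡ 36
17^8 ≡ 36^2 = 1296 ≡ 57
17^16 ≡ 57^2 = 3249 ≡ 4
17^32 ≡ 4^2 = 16
R · y^e mod p:
25^2 = 625 ≡ 35
25^4 ≡ 35^2 = 1225 ≡ 45
25^8 ≡ 45^2 = 2025 ≡ 19
25^16 ≡ 19^2 = 361 ≡ 7
18 = 16 + 2, so 25^18 ≡ 7·35 ≡ 9 (mod 59)
9·9 = 81 ≡ 22 (mod 59)
16 ≠ 22; the check fails.

reject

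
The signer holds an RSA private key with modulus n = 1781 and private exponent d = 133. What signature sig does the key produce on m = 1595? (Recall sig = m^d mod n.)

m^2 ≡ 1595^2 = 2544025 ≡ 757
m^4 ≡ 757^2 = 573049 ≡ 1348
m^8 ≡ 1348^2 = 1817104 ≡ 484
m^16 ≡ 484^2 = 234256 ≡ 945
m^32 ≡ 945^2 = 893025 ≡ 744
m^64 ≡ 744^2 = 553536 ≡ 1426
m^128 ≡ 1426^2 = 2033476 ≡ 1355
133 = 128 + 4 + 1, so m^133 ≡ 1355·1348·1595 ≡ 1777 (mod 1781)

1777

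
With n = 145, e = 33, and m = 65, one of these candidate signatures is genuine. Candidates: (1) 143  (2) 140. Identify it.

2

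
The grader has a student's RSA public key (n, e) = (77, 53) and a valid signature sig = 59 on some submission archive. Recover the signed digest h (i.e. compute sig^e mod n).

75

Squares mod 77: sig^1≡59, sig^2≡16, sig^4≡25, sig^8≡9, sig^16≡4, sig^32≡16
53 = 32 + 16 + 4 + 1, so sig^53 ≡ 16·4·25·59 ≡ 75 (mod 77)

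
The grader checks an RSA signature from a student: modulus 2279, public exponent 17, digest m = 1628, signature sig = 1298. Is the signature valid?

invalid

sig^2 ≡ 1298^2 = 1684804 ≡ 623
sig^4 ≡ 623^2 = 388129 ≡ 699
sig^8 ≡ 699^2 = 488601 ≡ 895
sig^16 ≡ 895^2 = 801025 ≡ 1096
17 = 16 + 1, so sig^17 ≡ 1096·1298 ≡ 512 (mod 2279)
The recovered value 512 does not match the digest 1628.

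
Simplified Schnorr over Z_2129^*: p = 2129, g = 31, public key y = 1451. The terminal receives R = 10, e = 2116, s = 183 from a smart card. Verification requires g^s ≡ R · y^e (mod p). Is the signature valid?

g^s mod p:
31^2 = 961
31^4 ≡ 961^2 = 923521 ≡ 1664
31^8 ≡ 1664^2 = 2768896 ≡ 1196
31^16 ≡ 1196^2 = 1430416 ≡ 1857
31^32 ≡ 1857^2 = 3448449 ≡ 1598
31^64 ≡ 1598^2 = 2553604 ≡ 933
31^128 ≡ 933^2 = 870489 ≡ 1857
183 = 128 + 32 + 16 + 4 + 2 + 1, so 31^183 ≡ 1857·1598·1857·1664·961·31 ≡ 1451 (mod 2129)
R · y^e mod p:
1451^2 = 2105401 ≡ 1949
1451^4 ≡ 1949^2 = 3798601 ≡ 465
1451^8 ≡ 465^2 = 216225 ≡ 1196
1451^16 ≡ 1196^2 = 1430416 ≡ 1857
1451^32 ≡ 1857^2 = 3448449 ≡ 1598
1451^64 ≡ 1598^2 = 2553604 ≡ 933
1451^128 ≡ 933^2 = 870489 ≡ 1857
1451^256 ≡ 1857^2 = 3448449 ≡ 1598
1451^512 ≡ 1598^2 = 2553604 ≡ 933
1451^1024 ≡ 933^2 = 870489 ≡ 1857
1451^2048 ≡ 1857^2 = 3448449 ≡ 1598
2116 = 2048 + 64 + 4, so 1451^2116 ≡ 1598·933·465 ≡ 1008 (mod 2129)
10·1008 = 10080 ≡ 1564 (mod 2129)
1451 ≠ 1564; the check fails.

invalid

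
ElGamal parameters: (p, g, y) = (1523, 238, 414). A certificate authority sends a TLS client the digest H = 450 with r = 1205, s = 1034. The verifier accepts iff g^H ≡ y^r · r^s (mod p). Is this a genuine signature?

Left side g^H mod p:
Squares mod 1523: 238^1≡238, 238^2≡293, 238^4≡561, 238^8≡983, 238^16≡707, 238^32≡305, 238^64≡122, 238^128≡1177, 238^256≡922
450 = 256 + 128 + 64 + 2, so 238^450 ≡ 922·1177·122·293 ≡ 151 (mod 1523)
Right side y^r · r^s mod p:
Squares mod 1523: 414^1≡414, 414^2≡820, 414^4≡757, 414^8≡401, 414^16≡886, 414^32≡651, 414^64≡407, 414^128≡1165, 414^256≡232, 414^512≡519, 414^1024≡1313
1205 = 1024 + 128 + 32 + 16 + 4 + 1, so 414^1205 ≡ 1313·1165·651·886·757·414 ≡ 836 (mod 1523)
Squares mod 1523: 1205^1≡1205, 1205^2≡606, 1205^4≡193, 1205^8≡697, 1205^16≡1495, 1205^32≡784, 1205^64≡887, 1205^128≡901, 1205^256≡42, 1205^512≡241, 1205^1024≡207
1034 = 1024 + 8 + 2, so 1205^1034 ≡ 207·697·606 ≡ 690 (mod 1523)
836·690 = 576840 ≡ 1146 (mod 1523)
151 ≠ 1146, so verification fails.

forged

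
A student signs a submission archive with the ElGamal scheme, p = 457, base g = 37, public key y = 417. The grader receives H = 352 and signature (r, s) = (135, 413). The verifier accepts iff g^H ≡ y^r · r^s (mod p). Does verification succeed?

passes

Left side g^H mod p:
Squares mod 457: 37^1≡37, 37^2≡455, 37^4≡4, 37^8≡16, 37^16≡256, 37^32≡185, 37^64≡407, 37^128≡215, 37^256≡68
352 = 256 + 64 + 32, so 37^352 ≡ 68·407·185 ≡ 289 (mod 457)
Right side y^r · r^s mod p:
Squares mod 457: 417^1≡417, 417^2≡229, 417^4≡343, 417^8≡200, 417^16≡241, 417^32≡42, 417^64≡393, 417^128≡440
135 = 128 + 4 + 2 + 1, so 417^135 ≡ 440·343·229·417 ≡ 85 (mod 457)
Squares mod 457: 135^1≡135, 135^2≡402, 135^4≡283, 135^8≡114, 135^16≡200, 135^32≡241, 135^64≡42, 135^128≡393, 135^256≡440
413 = 256 + 128 + 16 + 8 + 4 + 1, so 135^413 ≡ 440·393·200·114·283·135 ≡ 369 (mod 457)
85·369 = 31365 ≡ 289 (mod 457)
289 ≡ 289 (mod 457), so the signature is genuine.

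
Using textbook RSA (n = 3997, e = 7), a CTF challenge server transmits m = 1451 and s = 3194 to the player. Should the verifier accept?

s^2 ≡ 3194^2 = 10201636 ≡ 1292
s^4 ≡ 1292^2 = 1669264 ≡ 2515
7 = 4 + 2 + 1, so s^7 ≡ 2515·1292·3194 ≡ 1451 (mod 3997)
1451 = m, so the signature checks out.

accept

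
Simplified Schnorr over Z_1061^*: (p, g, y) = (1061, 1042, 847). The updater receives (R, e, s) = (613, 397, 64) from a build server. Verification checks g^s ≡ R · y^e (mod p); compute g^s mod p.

1042^2 = 1085764 ≡ 361
1042^4 ≡ 361^2 = 130321 ≡ 879
1042^8 ≡ 879^2 = 772641 ≡ 233
1042^16 ≡ 233^2 = 54289 ≡ 178
1042^32 ≡ 178^2 = 31684 ≡ 915
1042^64 ≡ 915^2 = 837225 ≡ 96

96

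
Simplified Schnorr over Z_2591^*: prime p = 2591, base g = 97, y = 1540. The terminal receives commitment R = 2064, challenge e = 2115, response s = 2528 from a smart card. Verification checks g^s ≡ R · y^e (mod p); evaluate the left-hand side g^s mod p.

Squares mod 2591: 97^1≡97, 97^2≡1636, 97^4≡2584, 97^8≡49, 97^16≡2401, 97^32≡2417, 97^64≡1775, 97^128≡2560, 97^256≡961, 97^512≡1125, 97^1024≡1217, 97^2048≡1628
2528 = 2048 + 256 + 128 + 64 + 32, so 97^2528 ≡ 1628·961·2560·1775·2417 ≡ 1357 (mod 2591)

1357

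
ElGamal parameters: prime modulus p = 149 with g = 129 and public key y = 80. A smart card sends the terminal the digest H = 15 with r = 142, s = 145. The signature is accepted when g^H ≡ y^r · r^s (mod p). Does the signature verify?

verifies

Left side g^H mod p:
129^2 = 16641 ≡ 102
129^4 ≡ 102^2 = 10404 ≡ 123
129^8 ≡ 123^2 = 15129 ≡ 80
15 = 8 + 4 + 2 + 1, so 129^15 ≡ 80·123·102·129 ≡ 127 (mod 149)
Right side y^r · r^s mod p:
80^2 = 6400 ≡ 142
80^4 ≡ 142^2 = 20164 ≡ 49
80^8 ≡ 49^2 = 2401 ≡ 17
80^16 ≡ 17^2 = 289 ≡ 140
80^32 ≡ 140^2 = 19600 ≡ 81
80^64 ≡ 81^2 = 6561 ≡ 5
80^128 ≡ 5^2 = 25
142 = 128 + 8 + 4 + 2, so 80^142 ≡ 25·17·49·142 ≡ 96 (mod 149)
142^2 = 20164 ≡ 49
142^4 ≡ 49^2 = 2401 ≡ 17
142^8 ≡ 17^2 = 289 ≡ 140
142^16 ≡ 140^2 = 19600 ≡ 81
142^32 ≡ 81^2 = 6561 ≡ 5
142^64 ≡ 5^2 = 25
142^128 ≡ 25^2 = 625 ≡ 29
145 = 128 + 16 + 1, so 142^145 ≡ 29·81·142 ≡ 96 (mod 149)
96·96 = 9216 ≡ 127 (mod 149)
127 ≡ 127 (mod 149), so the signature is genuine.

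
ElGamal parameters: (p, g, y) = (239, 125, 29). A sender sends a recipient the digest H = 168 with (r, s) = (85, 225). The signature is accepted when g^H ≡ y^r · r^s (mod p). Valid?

no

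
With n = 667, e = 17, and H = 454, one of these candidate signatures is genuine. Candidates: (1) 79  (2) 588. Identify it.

Candidate 1: Squares mod 667: 79^1≡79, 79^2≡238, 79^4≡616, 79^8≡600, 79^16≡487; 17 = 16 + 1, so 79^17 ≡ 487·79 ≡ 454 (mod 667)
  → matches H = 454
Candidate 2: Squares mod 667: 588^1≡588, 588^2≡238, 588^4≡616, 588^8≡600, 588^16≡487; 17 = 16 + 1, so 588^17 ≡ 487·588 ≡ 213 (mod 667)

1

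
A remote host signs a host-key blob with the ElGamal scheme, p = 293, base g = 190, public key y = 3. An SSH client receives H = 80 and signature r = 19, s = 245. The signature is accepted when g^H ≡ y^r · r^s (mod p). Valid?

Left side g^H mod p:
190^80 mod 293 = 36
Right side y^r · r^s mod p:
3^19 mod 293 = 201
19^245 mod 293 = 30
201·30 = 6030 ≡ 170 (mod 293)
36 ≠ 170, so verification fails.

no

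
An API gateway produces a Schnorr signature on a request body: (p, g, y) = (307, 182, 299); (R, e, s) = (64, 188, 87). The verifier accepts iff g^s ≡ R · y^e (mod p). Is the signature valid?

g^s mod p:
182^2 = 33124 ≡ 275
182^4 ≡ 275^2 = 75625 ≡ 103
182^8 ≡ 103^2 = 10609 ≡ 171
182^16 ≡ 171^2 = 29241 ≡ 76
182^32 ≡ 76^2 = 5776 ≡ 250
182^64 ≡ 250^2 = 62500 ≡ 179
87 = 64 + 16 + 4 + 2 + 1, so 182^87 ≡ 179·76·103·275·182 ≡ 269 (mod 307)
R · y^e mod p:
299^2 = 89401 ≡ 64
299^4 ≡ 64^2 = 4096 ≡ 105
299^8 ≡ 105^2 = 11025 ≡ 280
299^16 ≡ 280^2 = 78400 ≡ 115
299^32 ≡ 115^2 = 13225 ≡ 24
299^64 ≡ 24^2 = 576 ≡ 269
299^128 ≡ 269^2 = 72361 ≡ 216
188 = 128 + 32 + 16 + 8 + 4, so 299^188 ≡ 216·24·115·280·105 ≡ 299 (mod 307)
64·299 = 19136 ≡ 102 (mod 307)
269 ≠ 102; the check fails.

invalid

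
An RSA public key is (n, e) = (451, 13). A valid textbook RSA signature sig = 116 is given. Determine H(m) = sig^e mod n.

sig^2 ≡ 116^2 = 13456 ≡ 377
sig^4 ≡ 377^2 = 142129 ≡ 64
sig^8 ≡ 64^2 = 4096 ≡ 37
13 = 8 + 4 + 1, so sig^13 ≡ 37·64·116 ≡ 29 (mod 451)

29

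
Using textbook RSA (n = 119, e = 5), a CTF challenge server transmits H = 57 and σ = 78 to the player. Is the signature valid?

valid

σ^2 ≡ 78^2 = 6084 ≡ 15
σ^4 ≡ 15^2 = 225 ≡ 106
5 = 4 + 1, so σ^5 ≡ 106·78 ≡ 57 (mod 119)
σ^5 mod 119 = 57 matches H.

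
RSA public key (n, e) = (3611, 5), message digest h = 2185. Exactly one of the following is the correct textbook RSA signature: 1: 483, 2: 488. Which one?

Candidate 1: Squares mod 3611: 483^1≡483, 483^2≡2185, 483^4≡483; 5 = 4 + 1, so 483^5 ≡ 483·483 ≡ 2185 (mod 3611)
  → matches h = 2185
Candidate 2: Squares mod 3611: 488^1≡488, 488^2≡3429, 488^4≡625; 5 = 4 + 1, so 488^5 ≡ 625·488 ≡ 1676 (mod 3611)

1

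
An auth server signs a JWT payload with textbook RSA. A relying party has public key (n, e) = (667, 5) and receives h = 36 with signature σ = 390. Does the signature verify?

σ^5 mod 667 = 528
528 ≠ 36, so verification fails.

does not verify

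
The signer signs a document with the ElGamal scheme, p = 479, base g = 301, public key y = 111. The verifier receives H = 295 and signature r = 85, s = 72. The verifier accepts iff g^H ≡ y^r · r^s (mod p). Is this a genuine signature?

genuine

Left side g^H mod p:
301^2 = 90601 ≡ 70
301^4 ≡ 70^2 = 4900 ≡ 110
301^8 ≡ 110^2 = 12100 ≡ 125
301^16 ≡ 125^2 = 15625 ≡ 297
301^32 ≡ 297^2 = 88209 ≡ 73
301^64 ≡ 73^2 = 5329 ≡ 60
301^128 ≡ 60^2 = 3600 ≡ 247
301^256 ≡ 247^2 = 61009 ≡ 176
295 = 256 + 32 + 4 + 2 + 1, so 301^295 ≡ 176·73·110·70·301 ≡ 57 (mod 479)
Right side y^r · r^s mod p:
111^2 = 12321 ≡ 346
111^4 ≡ 346^2 = 119716 ≡ 445
111^8 ≡ 445^2 = 198025 ≡ 198
111^16 ≡ 198^2 = 39204 ≡ 405
111^32 ≡ 405^2 = 164025 ≡ 207
111^64 ≡ 207^2 = 42849 ≡ 218
85 = 64 + 16 + 4 + 1, so 111^85 ≡ 218·405·445·111 ≡ 310 (mod 479)
85^2 = 7225 ≡ 40
85^4 ≡ 40^2 = 1600 ≡ 163
85^8 ≡ 163^2 = 26569 ≡ 224
85^16 ≡ 224^2 = 50176 ≡ 360
85^32 ≡ 360^2 = 129600 ≡ 270
85^64 ≡ 270^2 = 72900 ≡ 92
72 = 64 + 8, so 85^72 ≡ 92·224 ≡ 11 (mod 479)
310·11 = 3410 ≡ 57 (mod 479)
57 ≡ 57 (mod 479), so the signature is genuine.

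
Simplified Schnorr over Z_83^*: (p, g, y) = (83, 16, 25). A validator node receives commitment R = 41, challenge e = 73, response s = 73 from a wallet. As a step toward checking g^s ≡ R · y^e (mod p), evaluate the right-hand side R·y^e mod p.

25^73 mod 83 = 64
R · y^e ≡ 41·64 = 2624 ≡ 51 (mod 83)

51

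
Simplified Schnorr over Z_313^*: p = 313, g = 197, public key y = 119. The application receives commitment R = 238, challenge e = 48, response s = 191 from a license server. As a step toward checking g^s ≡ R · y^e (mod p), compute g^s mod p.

32

197^2 = 38809 ≡ 310
197^4 ≡ 310^2 = 96100 ≡ 9
197^8 ≡ 9^2 = 81
197^16 ≡ 81^2 = 6561 ≡ 301
197^32 ≡ 301^2 = 90601 ≡ 144
197^64 ≡ 144^2 = 20736 ≡ 78
197^128 ≡ 78^2 = 6084 ≡ 137
191 = 128 + 32 + 16 + 8 + 4 + 2 + 1, so 197^191 ≡ 137·144·301·81·9·310·197 ≡ 32 (mod 313)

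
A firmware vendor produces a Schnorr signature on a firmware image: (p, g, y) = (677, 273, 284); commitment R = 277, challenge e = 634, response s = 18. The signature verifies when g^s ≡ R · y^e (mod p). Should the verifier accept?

reject

g^s mod p:
273^2 = 74529 ≡ 59
273^4 ≡ 59^2 = 3481 ≡ 96
273^8 ≡ 96^2 = 9216 ≡ 415
273^16 ≡ 415^2 = 172225 ≡ 267
18 = 16 + 2, so 273^18 ≡ 267·59 ≡ 182 (mod 677)
R · y^e mod p:
284^2 = 80656 ≡ 93
284^4 ≡ 93^2 = 8649 ≡ 525
284^8 ≡ 525^2 = 275625 ≡ 86
284^16 ≡ 86^2 = 7396 ≡ 626
284^32 ≡ 626^2 = 391876 ≡ 570
284^64 ≡ 570^2 = 324900 ≡ 617
284^128 ≡ 617^2 = 380689 ≡ 215
284^256 ≡ 215^2 = 46225 ≡ 189
284^512 ≡ 189^2 = 35721 ≡ 517
634 = 512 + 64 + 32 + 16 + 8 + 2, so 284^634 ≡ 517·617·570·626·86·93 ≡ 35 (mod 677)
277·35 = 9695 ≡ 217 (mod 677)
182 ≠ 217; the check fails.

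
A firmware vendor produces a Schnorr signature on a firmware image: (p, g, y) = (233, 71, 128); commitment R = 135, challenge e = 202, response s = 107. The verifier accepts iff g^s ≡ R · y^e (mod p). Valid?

g^s mod p:
71^2 = 5041 ≡ 148
71^4 ≡ 148^2 = 21904 ≡ 2
71^8 ≡ 2^2 = 4
71^16 ≡ 4^2 = 16
71^32 ≡ 16^2 = 256 ≡ 23
71^64 ≡ 23^2 = 529 ≡ 63
107 = 64 + 32 + 8 + 2 + 1, so 71^107 ≡ 63·23·4·148·71 ≡ 32 (mod 233)
R · y^e mod p:
128^2 = 16384 ≡ 74
128^4 ≡ 74^2 = 5476 ≡ 117
128^8 ≡ 117^2 = 13689 ≡ 175
128^16 ≡ 175^2 = 30625 ≡ 102
128^32 ≡ 102^2 = 10404 ≡ 152
128^64 ≡ 152^2 = 23104 ≡ 37
128^128 ≡ 37^2 = 1369 ≡ 204
202 = 128 + 64 + 8 + 2, so 128^202 ≡ 204·37·175·74 ≡ 71 (mod 233)
135·71 = 9585 ≡ 32 (mod 233)
32 ≡ 32 (mod 233); signature holds.

yes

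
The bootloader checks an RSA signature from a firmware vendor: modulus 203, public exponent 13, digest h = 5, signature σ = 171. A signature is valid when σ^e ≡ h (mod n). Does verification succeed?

fails

σ^2 ≡ 171^2 = 29241 ≡ 9
σ^4 ≡ 9^2 = 81
σ^8 ≡ 81^2 = 6561 ≡ 65
13 = 8 + 4 + 1, so σ^13 ≡ 65·81·171 ≡ 10 (mod 203)
10 ≠ 5, so verification fails.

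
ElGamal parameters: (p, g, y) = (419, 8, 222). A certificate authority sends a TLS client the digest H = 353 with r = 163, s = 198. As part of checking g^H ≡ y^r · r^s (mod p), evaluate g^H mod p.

8^2 = 64
8^4 ≡ 64^2 = 4096 ≡ 325
8^8 ≡ 325^2 = 105625 ≡ 37
8^16 ≡ 37^2 = 1369 ≡ 112
8^32 ≡ 112^2 = 12544 ≡ 393
8^64 ≡ 393^2 = 154449 ≡ 257
8^128 ≡ 257^2 = 66049 ≡ 266
8^256 ≡ 266^2 = 70756 ≡ 364
353 = 256 + 64 + 32 + 1, so 8^353 ≡ 364·257·393·8 ≡ 376 (mod 419)

376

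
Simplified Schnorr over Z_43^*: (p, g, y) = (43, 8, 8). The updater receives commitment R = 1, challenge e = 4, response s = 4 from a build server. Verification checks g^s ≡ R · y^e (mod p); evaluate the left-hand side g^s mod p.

Squares mod 43: 8^1≡8, 8^2≡21, 8^4≡11
8^4 ≡ 11 (mod 43)

11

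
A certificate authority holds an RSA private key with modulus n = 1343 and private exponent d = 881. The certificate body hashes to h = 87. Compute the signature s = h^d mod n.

1158

Squares mod 1343: h^1≡87, h^2≡854, h^4≡67, h^8≡460, h^16≡749, h^32≡970, h^64≡800, h^128≡732, h^256≡1310, h^512≡1089
881 = 512 + 256 + 64 + 32 + 16 + 1, so h^881 ≡ 1089·1310·800·970·749·87 ≡ 1158 (mod 1343)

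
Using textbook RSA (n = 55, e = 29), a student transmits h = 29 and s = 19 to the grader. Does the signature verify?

verifies

s^2 ≡ 19^2 = 361 ≡ 31
s^4 ≡ 31^2 = 961 ≡ 26
s^8 ≡ 26^2 = 676 ≡ 16
s^16 ≡ 16^2 = 256 ≡ 36
29 = 16 + 8 + 4 + 1, so s^29 ≡ 36·16·26·19 ≡ 29 (mod 55)
s^29 mod 55 = 29 matches h.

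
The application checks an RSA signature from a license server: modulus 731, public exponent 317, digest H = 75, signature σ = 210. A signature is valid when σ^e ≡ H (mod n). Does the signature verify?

does not verify

σ^2 ≡ 210^2 = 44100 ≡ 240
σ^4 ≡ 240^2 = 57600 ≡ 582
σ^8 ≡ 582^2 = 338724 ≡ 271
σ^16 ≡ 271^2 = 73441 ≡ 341
σ^32 ≡ 341^2 = 116281 ≡ 52
σ^64 ≡ 52^2 = 2704 ≡ 511
σ^128 ≡ 511^2 = 261121 ≡ 154
σ^256 ≡ 154^2 = 23716 ≡ 324
317 = 256 + 32 + 16 + 8 + 4 + 1, so σ^317 ≡ 324·52·341·271·582·210 ≡ 197 (mod 731)
The recovered value 197 does not match the digest 75.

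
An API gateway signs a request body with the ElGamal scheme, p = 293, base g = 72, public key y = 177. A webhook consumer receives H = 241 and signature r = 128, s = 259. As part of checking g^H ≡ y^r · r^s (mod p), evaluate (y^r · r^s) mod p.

263

177^128 mod 293 = 65
128^259 mod 293 = 270
y^r · r^s ≡ 65·270 = 17550 ≡ 263 (mod 293)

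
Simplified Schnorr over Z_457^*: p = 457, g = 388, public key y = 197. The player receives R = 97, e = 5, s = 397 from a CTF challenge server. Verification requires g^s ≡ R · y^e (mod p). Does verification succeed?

fails

g^s mod p:
388^2 = 150544 ≡ 191
388^4 ≡ 191^2 = 36481 ≡ 378
388^8 ≡ 378^2 = 142884 ≡ 300
388^16 ≡ 300^2 = 90000 ≡ 428
388^32 ≡ 428^2 = 183184 ≡ 384
388^64 ≡ 384^2 = 147456 ≡ 302
388^128 ≡ 302^2 = 91204 ≡ 261
388^256 ≡ 261^2 = 68121 ≡ 28
397 = 256 + 128 + 8 + 4 + 1, so 388^397 ≡ 28·261·300·378·388 ≡ 298 (mod 457)
R · y^e mod p:
197^2 = 38809 ≡ 421
197^4 ≡ 421^2 = 177241 ≡ 382
5 = 4 + 1, so 197^5 ≡ 382·197 ≡ 306 (mod 457)
97·306 = 29682 ≡ 434 (mod 457)
298 ≠ 434; the check fails.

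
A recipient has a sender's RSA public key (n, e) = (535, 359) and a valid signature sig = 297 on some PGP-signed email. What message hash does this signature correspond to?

sig^2 ≡ 297^2 = 88209 ≡ 469
sig^4 ≡ 469^2 = 219961 ≡ 76
sig^8 ≡ 76^2 = 5776 ≡ 426
sig^16 ≡ 426^2 = 181476 ≡ 111
sig^32 ≡ 111^2 = 12321 ≡ 16
sig^64 ≡ 16^2 = 256
sig^128 ≡ 256^2 = 65536 ≡ 266
sig^256 ≡ 266^2 = 70756 ≡ 136
359 = 256 + 64 + 32 + 4 + 2 + 1, so sig^359 ≡ 136·256·16·76·469·297 ≡ 233 (mod 535)

233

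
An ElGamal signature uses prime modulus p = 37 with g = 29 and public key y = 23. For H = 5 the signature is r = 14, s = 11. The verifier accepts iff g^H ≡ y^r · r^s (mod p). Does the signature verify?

verifies

Left side g^H mod p:
Squares mod 37: 29^1≡29, 29^2≡27, 29^4≡26
5 = 4 + 1, so 29^5 ≡ 26·29 ≡ 14 (mod 37)
Right side y^r · r^s mod p:
Squares mod 37: 23^1≡23, 23^2≡11, 23^4≡10, 23^8≡26
14 = 8 + 4 + 2, so 23^14 ≡ 26·10·11 ≡ 11 (mod 37)
Squares mod 37: 14^1≡14, 14^2≡11, 14^4≡10, 14^8≡26
11 = 8 + 2 + 1, so 14^11 ≡ 26·11·14 ≡ 8 (mod 37)
11·8 = 88 ≡ 14 (mod 37)
14 ≡ 14 (mod 37), so the signature is genuine.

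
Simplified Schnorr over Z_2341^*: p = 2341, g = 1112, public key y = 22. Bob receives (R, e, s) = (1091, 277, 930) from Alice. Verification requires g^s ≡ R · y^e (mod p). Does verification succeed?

passes

g^s mod p:
Squares mod 2341: 1112^1≡1112, 1112^2≡496, 1112^4≡211, 1112^8≡42, 1112^16≡1764, 1112^32≡507, 1112^64≡1880, 1112^128≡1831, 1112^256≡249, 1112^512≡1135
930 = 512 + 256 + 128 + 32 + 2, so 1112^930 ≡ 1135·249·1831·507·496 ≡ 1657 (mod 2341)
R · y^e mod p:
Squares mod 2341: 22^1≡22, 22^2≡484, 22^4≡156, 22^8≡926, 22^16≡670, 22^32≡1769, 22^64≡1785, 22^128≡124, 22^256≡1330
277 = 256 + 16 + 4 + 1, so 22^277 ≡ 1330·670·156·22 ≡ 892 (mod 2341)
1091·892 = 973172 ≡ 1657 (mod 2341)
1657 ≡ 1657 (mod 2341); signature holds.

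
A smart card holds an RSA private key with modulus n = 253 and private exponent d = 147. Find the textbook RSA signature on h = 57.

Squares mod 253: h^1≡57, h^2≡213, h^4≡82, h^8≡146, h^16≡64, h^32≡48, h^64≡27, h^128≡223
147 = 128 + 16 + 2 + 1, so h^147 ≡ 223·64·213·57 ≡ 194 (mod 253)

194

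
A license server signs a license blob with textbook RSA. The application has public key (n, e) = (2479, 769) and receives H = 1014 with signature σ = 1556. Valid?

yes

Squares mod 2479: σ^1≡1556, σ^2≡1632, σ^4≡978, σ^8≡2069, σ^16≡2007, σ^32≡2153, σ^64≡2158, σ^128≡1402, σ^256≡2236, σ^512≡2032
769 = 512 + 256 + 1, so σ^769 ≡ 2032·2236·1556 ≡ 1014 (mod 2479)
σ^769 mod 2479 = 1014 matches H.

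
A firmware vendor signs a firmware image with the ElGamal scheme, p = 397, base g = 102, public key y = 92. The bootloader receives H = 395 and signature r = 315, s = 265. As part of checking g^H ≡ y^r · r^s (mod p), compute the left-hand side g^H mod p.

102^2 = 10404 ≡ 82
102^4 ≡ 82^2 = 6724 ≡ 372
102^8 ≡ 372^2 = 138384 ≡ 228
102^16 ≡ 228^2 = 51984 ≡ 374
102^32 ≡ 374^2 = 139876 ≡ 132
102^64 ≡ 132^2 = 17424 ≡ 353
102^128 ≡ 353^2 = 124609 ≡ 348
102^256 ≡ 348^2 = 121104 ≡ 19
395 = 256 + 128 + 8 + 2 + 1, so 102^395 ≡ 19·348·228·82·102 ≡ 253 (mod 397)

253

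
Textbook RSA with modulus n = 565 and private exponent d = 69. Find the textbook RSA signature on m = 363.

368

m^2 ≡ 363^2 = 131769 ≡ 124
m^4 ≡ 124^2 = 15376 ≡ 121
m^8 ≡ 121^2 = 14641 ≡ 516
m^16 ≡ 516^2 = 266256 ≡ 141
m^32 ≡ 141^2 = 19881 ≡ 106
m^64 ≡ 106^2 = 11236 ≡ 501
69 = 64 + 4 + 1, so m^69 ≡ 501·121·363 ≡ 368 (mod 565)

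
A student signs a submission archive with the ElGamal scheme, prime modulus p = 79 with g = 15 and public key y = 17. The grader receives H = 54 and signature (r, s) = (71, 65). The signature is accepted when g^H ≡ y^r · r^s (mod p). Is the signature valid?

valid

Left side g^H mod p:
Squares mod 79: 15^1≡15, 15^2≡67, 15^4≡65, 15^8≡38, 15^16≡22, 15^32≡10
54 = 32 + 16 + 4 + 2, so 15^54 ≡ 10·22·65·67 ≡ 67 (mod 79)
Right side y^r · r^s mod p:
Squares mod 79: 17^1≡17, 17^2≡52, 17^4≡18, 17^8≡8, 17^16≡64, 17^32≡67, 17^64≡65
71 = 64 + 4 + 2 + 1, so 17^71 ≡ 65·18·52·17 ≡ 12 (mod 79)
Squares mod 79: 71^1≡71, 71^2≡64, 71^4≡67, 71^8≡65, 71^16≡38, 71^32≡22, 71^64≡10
65 = 64 + 1, so 71^65 ≡ 10·71 ≡ 78 (mod 79)
12·78 = 936 ≡ 67 (mod 79)
67 ≡ 67 (mod 79), so the signature is genuine.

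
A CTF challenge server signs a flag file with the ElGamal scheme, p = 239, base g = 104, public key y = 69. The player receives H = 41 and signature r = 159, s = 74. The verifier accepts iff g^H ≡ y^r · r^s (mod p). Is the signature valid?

Left side g^H mod p:
Squares mod 239: 104^1≡104, 104^2≡61, 104^4≡136, 104^8≡93, 104^16≡45, 104^32≡113
41 = 32 + 8 + 1, so 104^41 ≡ 113·93·104 ≡ 228 (mod 239)
Right side y^r · r^s mod p:
Squares mod 239: 69^1≡69, 69^2≡220, 69^4≡122, 69^8≡66, 69^16≡54, 69^32≡48, 69^64≡153, 69^128≡226
159 = 128 + 16 + 8 + 4 + 2 + 1, so 69^159 ≡ 226·54·66·122·220·69 ≡ 178 (mod 239)
Squares mod 239: 159^1≡159, 159^2≡186, 159^4≡180, 159^8≡135, 159^16≡61, 159^32≡136, 159^64≡93
74 = 64 + 8 + 2, so 159^74 ≡ 93·135·186 ≡ 200 (mod 239)
178·200 = 35600 ≡ 228 (mod 239)
228 ≡ 228 (mod 239), so the signature is genuine.

valid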